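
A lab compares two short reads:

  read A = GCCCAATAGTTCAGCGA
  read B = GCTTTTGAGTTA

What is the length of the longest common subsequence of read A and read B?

Pick G (read A #1, read B #1); then C (read A #2, read B #2); then T (read A #7, read B #6); then A (read A #8, read B #8); then G (read A #9, read B #9); then T (read A #10, read B #10); then T (read A #11, read B #11); then A (read A #17, read B #12); all 8 bases appear in both, in order. Since dp[17][12] = 8, nothing longer is possible.

8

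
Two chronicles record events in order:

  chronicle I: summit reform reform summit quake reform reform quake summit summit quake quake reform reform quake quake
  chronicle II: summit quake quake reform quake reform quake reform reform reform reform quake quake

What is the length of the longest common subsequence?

10

Match summit (chronicle I #1, chronicle II #1); then reform (chronicle I #2, chronicle II #4); then reform (chronicle I #3, chronicle II #6); then quake (chronicle I #5, chronicle II #7); then reform (chronicle I #6, chronicle II #8); then reform (chronicle I #7, chronicle II #9); then reform (chronicle I #13, chronicle II #10); then reform (chronicle I #14, chronicle II #11); then quake (chronicle I #15, chronicle II #12); then quake (chronicle I #16, chronicle II #13) — 10 events in the same relative order in both. dp[16][13] = 10 confirms this is the maximum.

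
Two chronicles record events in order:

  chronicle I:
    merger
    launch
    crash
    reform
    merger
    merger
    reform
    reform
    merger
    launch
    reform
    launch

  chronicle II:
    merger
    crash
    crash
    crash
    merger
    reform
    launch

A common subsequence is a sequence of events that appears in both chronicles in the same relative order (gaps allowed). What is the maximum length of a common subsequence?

Taking merger [1,1], crash [3,4], merger [9,5], reform [11,6], launch [12,7] gives a common subsequence of length 5. Since dp[12][7] = 5, nothing longer is possible.

5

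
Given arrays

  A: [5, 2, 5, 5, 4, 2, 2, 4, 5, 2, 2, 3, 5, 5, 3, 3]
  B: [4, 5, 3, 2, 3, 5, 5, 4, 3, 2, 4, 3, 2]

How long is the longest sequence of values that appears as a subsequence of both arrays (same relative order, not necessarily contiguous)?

8

Pick 5 at A[1]=B[2], then 2 at A[2]=B[4], then 5 at A[3]=B[6], then 5 at A[4]=B[7], then 4 at A[5]=B[8], then 2 at A[7]=B[10], then 4 at A[8]=B[11], then 2 at A[11]=B[13]; all 8 values appear in both, in order. Since dp[16][13] = 8, nothing longer is possible.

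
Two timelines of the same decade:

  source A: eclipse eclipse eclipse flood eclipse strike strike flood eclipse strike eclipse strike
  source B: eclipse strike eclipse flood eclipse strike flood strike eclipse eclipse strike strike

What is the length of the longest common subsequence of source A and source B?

9

Match eclipse [1,1] → eclipse [3,3] → flood [4,4] → eclipse [5,5] → strike [6,6] → strike [7,8] → eclipse [9,10] → strike [10,11] → strike [12,12] — 9 events in the same relative order in both. Since dp[12][12] = 9, nothing longer is possible.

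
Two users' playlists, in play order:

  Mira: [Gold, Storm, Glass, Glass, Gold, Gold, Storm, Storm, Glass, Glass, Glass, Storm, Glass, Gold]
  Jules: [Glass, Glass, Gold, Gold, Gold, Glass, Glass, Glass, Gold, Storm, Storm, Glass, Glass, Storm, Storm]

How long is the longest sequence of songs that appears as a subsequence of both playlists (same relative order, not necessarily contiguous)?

9

Pick Gold [1,5] → Glass [3,7] → Glass [4,8] → Gold [6,9] → Storm [7,10] → Storm [8,11] → Glass [9,12] → Glass [10,13] → Storm [12,15]; all 9 songs appear in both, in order. dp[14][15] = 9 confirms this is the maximum.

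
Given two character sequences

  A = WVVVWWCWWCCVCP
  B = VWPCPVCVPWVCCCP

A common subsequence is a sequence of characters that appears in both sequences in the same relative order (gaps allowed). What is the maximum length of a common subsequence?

One common subsequence of length 8: W at A[1]=B[2]; then V at A[2]=B[6]; then V at A[3]=B[8]; then V at A[4]=B[11]; then C at A[10]=B[12]; then C at A[11]=B[13]; then C at A[13]=B[14]; then P at A[14]=B[15]. Since dp[14][15] = 8, nothing longer is possible.

8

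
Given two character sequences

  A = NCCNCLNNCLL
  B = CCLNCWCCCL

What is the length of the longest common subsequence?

6

Let dp[i][j] be the LCS length of the first i characters of A and the first j characters of B. dp[i][j] = dp[i-1][j-1]+1 when the i-th and j-th characters match, else max(dp[i-1][j], dp[i][j-1]).
    ·  C  C  L  N  C  W  C  C  C  L
 ·  0  0  0  0  0  0  0  0  0  0  0
 N  0  0  0  0  1  1  1  1  1  1  1
 C  0  1  1  1  1  2  2  2  2  2  2
 C  0  1  2  2  2  2  2  3  3  3  3
 N  0  1  2  2  3  3  3  3  3  3  3
 C  0  1  2  2  3  4  4  4  4  4  4
 L  0  1  2  3  3  4  4  4  4  4  5
 N  0  1  2  3  4  4  4  4  4  4  5
 N  0  1  2  3  4  4  4  4  4  4  5
 C  0  1  2  3  4  5  5  5  5  5  5
 L  0  1  2  3  4  5  5  5  5  5  6
 L  0  1  2  3  4  5  5  5  5  5  6
dp[11][10] = 6. One LCS (by backtracking along matches): NCCCCL.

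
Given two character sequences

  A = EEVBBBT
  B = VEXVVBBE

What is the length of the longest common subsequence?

Taking E at A[1]=B[2] → V at A[3]=B[5] → B at A[4]=B[6] → B at A[5]=B[7] gives a common subsequence of length 4. The LCS DP gives dp[7][8] = 4, so this is optimal.

4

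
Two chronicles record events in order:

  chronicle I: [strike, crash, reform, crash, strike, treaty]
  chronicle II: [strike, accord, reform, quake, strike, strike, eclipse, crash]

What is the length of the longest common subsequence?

3

Match strike (chronicle I #1, chronicle II #1), reform (chronicle I #3, chronicle II #3), crash (chronicle I #4, chronicle II #8) — 3 events in the same relative order in both. dp[6][8] = 3 confirms this is the maximum.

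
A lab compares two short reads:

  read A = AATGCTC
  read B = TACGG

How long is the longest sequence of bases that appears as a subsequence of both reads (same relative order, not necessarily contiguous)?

2

Match A [1,2], then G [4,5] — 2 bases in the same relative order in both, and the DP table's final entry dp[7][5] is also 2, so no common subsequence is longer.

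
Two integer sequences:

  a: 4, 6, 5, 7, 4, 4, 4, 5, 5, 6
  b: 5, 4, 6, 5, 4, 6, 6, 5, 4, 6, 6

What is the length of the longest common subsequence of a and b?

Match 4 [1,2], 6 [2,3], 5 [3,4], 4 [5,5], 4 [6,9], 6 [10,11] — 6 values in the same relative order in both. Since dp[10][11] = 6, nothing longer is possible.

6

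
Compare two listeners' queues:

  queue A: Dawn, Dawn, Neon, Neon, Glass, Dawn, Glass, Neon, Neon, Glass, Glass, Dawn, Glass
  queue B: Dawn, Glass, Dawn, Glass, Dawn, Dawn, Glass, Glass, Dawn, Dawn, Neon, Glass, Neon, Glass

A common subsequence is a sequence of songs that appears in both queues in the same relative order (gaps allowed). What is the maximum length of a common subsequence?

Pick Dawn (queue A #1, queue B #1); then Dawn (queue A #2, queue B #3); then Glass (queue A #5, queue B #4); then Dawn (queue A #6, queue B #6); then Glass (queue A #7, queue B #8); then Neon (queue A #8, queue B #11); then Neon (queue A #9, queue B #13); then Glass (queue A #13, queue B #14); all 8 songs appear in both, in order. The LCS DP gives dp[13][14] = 8, so this is optimal.

8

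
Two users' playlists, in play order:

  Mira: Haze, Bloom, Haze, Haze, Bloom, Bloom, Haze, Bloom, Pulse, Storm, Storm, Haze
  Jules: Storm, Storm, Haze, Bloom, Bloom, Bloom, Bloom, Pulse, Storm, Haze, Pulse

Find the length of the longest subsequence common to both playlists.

8

Taking Haze at Mira[1]=Jules[3], then Bloom at Mira[2]=Jules[4], then Bloom at Mira[5]=Jules[5], then Bloom at Mira[6]=Jules[6], then Bloom at Mira[8]=Jules[7], then Pulse at Mira[9]=Jules[8], then Storm at Mira[11]=Jules[9], then Haze at Mira[12]=Jules[10] gives a common subsequence of length 8, and the DP table's final entry dp[12][11] is also 8, so no common subsequence is longer.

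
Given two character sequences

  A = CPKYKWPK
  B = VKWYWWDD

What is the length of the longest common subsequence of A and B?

3

Pick K [3,2] → Y [4,4] → W [6,6]; all 3 characters appear in both, in order. Since dp[8][8] = 3, nothing longer is possible.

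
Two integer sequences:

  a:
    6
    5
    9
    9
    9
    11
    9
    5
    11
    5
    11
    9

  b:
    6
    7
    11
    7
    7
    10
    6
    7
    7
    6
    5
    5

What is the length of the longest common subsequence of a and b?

4

Pick 6 (a #1, b #1) → 11 (a #6, b #3) → 5 (a #8, b #11) → 5 (a #10, b #12); all 4 values appear in both, in order, and the DP table's final entry dp[12][12] is also 4, so no common subsequence is longer.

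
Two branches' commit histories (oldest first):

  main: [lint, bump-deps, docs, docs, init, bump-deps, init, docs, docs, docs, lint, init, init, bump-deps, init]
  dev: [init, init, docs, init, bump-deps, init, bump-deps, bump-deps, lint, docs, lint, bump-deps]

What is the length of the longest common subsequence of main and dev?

Taking docs at main[4]=dev[3], init at main[5]=dev[4], bump-deps at main[6]=dev[5], init at main[7]=dev[6], docs at main[10]=dev[10], lint at main[11]=dev[11], bump-deps at main[14]=dev[12] gives a common subsequence of length 7. Since dp[15][12] = 7, nothing longer is possible.

7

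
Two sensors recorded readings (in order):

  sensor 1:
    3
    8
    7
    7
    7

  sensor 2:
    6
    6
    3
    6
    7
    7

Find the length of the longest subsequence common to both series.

3

One common subsequence of length 3: 3 at sensor 1[1]=sensor 2[3]; then 7 at sensor 1[4]=sensor 2[5]; then 7 at sensor 1[5]=sensor 2[6], and the DP table's final entry dp[5][6] is also 3, so no common subsequence is longer.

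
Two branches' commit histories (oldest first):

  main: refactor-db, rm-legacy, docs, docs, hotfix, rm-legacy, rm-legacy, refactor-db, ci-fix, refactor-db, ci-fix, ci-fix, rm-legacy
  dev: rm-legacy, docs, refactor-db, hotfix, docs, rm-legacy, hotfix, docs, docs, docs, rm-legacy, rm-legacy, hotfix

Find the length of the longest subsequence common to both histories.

Taking refactor-db (main #1, dev #3), then rm-legacy (main #2, dev #6), then docs (main #3, dev #9), then docs (main #4, dev #10), then rm-legacy (main #6, dev #11), then rm-legacy (main #7, dev #12) gives a common subsequence of length 6. Since dp[13][13] = 6, nothing longer is possible.

6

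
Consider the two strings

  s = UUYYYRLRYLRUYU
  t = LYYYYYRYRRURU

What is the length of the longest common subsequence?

8

Match Y [3,4], then Y [4,5], then Y [5,6], then R [6,7], then R [8,9], then R [11,10], then U [12,11], then U [14,13] — 8 characters in the same relative order in both, and the DP table's final entry dp[14][13] is also 8, so no common subsequence is longer.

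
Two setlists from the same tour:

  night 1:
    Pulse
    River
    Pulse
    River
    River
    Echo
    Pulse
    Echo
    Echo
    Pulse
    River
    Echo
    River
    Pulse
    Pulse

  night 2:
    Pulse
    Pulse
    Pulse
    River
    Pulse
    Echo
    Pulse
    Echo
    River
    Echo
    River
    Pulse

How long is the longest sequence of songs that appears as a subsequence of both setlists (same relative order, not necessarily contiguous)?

10

Match Pulse [1,3], River [2,4], Pulse [3,5], Echo [6,6], Pulse [7,7], Echo [9,8], River [11,9], Echo [12,10], River [13,11], Pulse [15,12] — 10 songs in the same relative order in both, and the DP table's final entry dp[15][12] is also 10, so no common subsequence is longer.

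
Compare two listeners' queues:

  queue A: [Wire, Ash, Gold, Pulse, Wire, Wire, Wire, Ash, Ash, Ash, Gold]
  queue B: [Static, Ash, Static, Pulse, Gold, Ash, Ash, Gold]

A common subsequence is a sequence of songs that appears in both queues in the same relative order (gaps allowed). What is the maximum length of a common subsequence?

5

Taking Ash [2,2] → Gold [3,5] → Ash [9,6] → Ash [10,7] → Gold [11,8] gives a common subsequence of length 5. Since dp[11][8] = 5, nothing longer is possible.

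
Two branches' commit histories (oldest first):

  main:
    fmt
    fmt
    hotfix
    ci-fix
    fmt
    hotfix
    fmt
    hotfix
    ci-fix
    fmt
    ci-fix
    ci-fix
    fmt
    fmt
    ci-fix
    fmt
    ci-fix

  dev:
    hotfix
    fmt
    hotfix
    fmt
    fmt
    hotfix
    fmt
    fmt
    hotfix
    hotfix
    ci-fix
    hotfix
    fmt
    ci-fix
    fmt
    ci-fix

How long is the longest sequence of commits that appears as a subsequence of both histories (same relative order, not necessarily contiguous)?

11

Taking fmt [1,4] → fmt [2,5] → hotfix [3,6] → fmt [5,8] → hotfix [6,9] → hotfix [8,10] → ci-fix [9,11] → fmt [14,13] → ci-fix [15,14] → fmt [16,15] → ci-fix [17,16] gives a common subsequence of length 11. Since dp[17][16] = 11, nothing longer is possible.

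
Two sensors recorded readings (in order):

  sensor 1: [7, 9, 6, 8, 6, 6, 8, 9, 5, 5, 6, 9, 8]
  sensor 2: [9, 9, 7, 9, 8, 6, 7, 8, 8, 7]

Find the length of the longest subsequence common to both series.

Taking 7 at sensor 1[1]=sensor 2[3]; then 9 at sensor 1[2]=sensor 2[4]; then 8 at sensor 1[4]=sensor 2[5]; then 6 at sensor 1[5]=sensor 2[6]; then 8 at sensor 1[7]=sensor 2[8]; then 8 at sensor 1[13]=sensor 2[9] gives a common subsequence of length 6. The LCS DP gives dp[13][10] = 6, so this is optimal.

6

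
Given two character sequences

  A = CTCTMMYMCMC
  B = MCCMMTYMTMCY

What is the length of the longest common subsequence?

8

Match C (A #1, B #2), then C (A #3, B #3), then M (A #5, B #4), then M (A #6, B #5), then Y (A #7, B #7), then M (A #8, B #8), then M (A #10, B #10), then C (A #11, B #11) — 8 characters in the same relative order in both. The LCS DP gives dp[11][12] = 8, so this is optimal.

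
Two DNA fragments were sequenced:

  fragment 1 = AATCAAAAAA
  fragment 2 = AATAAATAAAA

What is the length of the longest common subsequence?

Taking A (fragment 1 #1, fragment 2 #1) → A (fragment 1 #2, fragment 2 #2) → T (fragment 1 #3, fragment 2 #3) → A (fragment 1 #5, fragment 2 #5) → A (fragment 1 #6, fragment 2 #6) → A (fragment 1 #7, fragment 2 #8) → A (fragment 1 #8, fragment 2 #9) → A (fragment 1 #9, fragment 2 #10) → A (fragment 1 #10, fragment 2 #11) gives a common subsequence of length 9, and the DP table's final entry dp[10][11] is also 9, so no common subsequence is longer.

9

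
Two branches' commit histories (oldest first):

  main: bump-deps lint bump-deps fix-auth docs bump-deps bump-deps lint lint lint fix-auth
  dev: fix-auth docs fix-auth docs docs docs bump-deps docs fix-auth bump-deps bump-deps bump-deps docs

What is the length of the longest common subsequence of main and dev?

Taking bump-deps (main #1, dev #7), then bump-deps (main #3, dev #10), then bump-deps (main #6, dev #11), then bump-deps (main #7, dev #12) gives a common subsequence of length 4. dp[11][13] = 4 confirms this is the maximum.

4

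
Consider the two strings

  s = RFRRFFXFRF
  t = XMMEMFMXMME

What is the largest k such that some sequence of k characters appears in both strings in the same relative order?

2

One common subsequence of length 2: F (s #2, t #6), X (s #7, t #8), and the DP table's final entry dp[10][11] is also 2, so no common subsequence is longer.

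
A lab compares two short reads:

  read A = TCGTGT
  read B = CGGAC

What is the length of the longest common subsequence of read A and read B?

Match C [2,1], then G [3,2], then G [5,3] — 3 bases in the same relative order in both. dp[6][5] = 3 confirms this is the maximum.

3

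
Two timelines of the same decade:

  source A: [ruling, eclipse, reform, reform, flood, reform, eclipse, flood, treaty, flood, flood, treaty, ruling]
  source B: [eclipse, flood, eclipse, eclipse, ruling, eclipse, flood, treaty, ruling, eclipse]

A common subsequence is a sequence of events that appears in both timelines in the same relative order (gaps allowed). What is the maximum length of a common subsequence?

Match eclipse at source A[2]=source B[1], flood at source A[5]=source B[2], eclipse at source A[7]=source B[6], flood at source A[11]=source B[7], treaty at source A[12]=source B[8], ruling at source A[13]=source B[9] — 6 events in the same relative order in both, and the DP table's final entry dp[13][10] is also 6, so no common subsequence is longer.

6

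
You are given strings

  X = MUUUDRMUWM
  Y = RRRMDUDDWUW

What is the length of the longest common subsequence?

5

Taking M at X[1]=Y[4], U at X[2]=Y[6], D at X[5]=Y[8], U at X[8]=Y[10], W at X[9]=Y[11] gives a common subsequence of length 5, and the DP table's final entry dp[10][11] is also 5, so no common subsequence is longer.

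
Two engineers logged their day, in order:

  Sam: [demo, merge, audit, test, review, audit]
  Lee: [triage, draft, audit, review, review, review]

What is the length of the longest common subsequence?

Pick audit [3,3], then review [5,6]; all 2 tasks appear in both, in order, and the DP table's final entry dp[6][6] is also 2, so no common subsequence is longer.

2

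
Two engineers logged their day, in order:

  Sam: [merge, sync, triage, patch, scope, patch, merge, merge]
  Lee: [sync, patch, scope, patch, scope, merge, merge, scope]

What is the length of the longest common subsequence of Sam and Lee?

Pick sync at Sam[2]=Lee[1] → patch at Sam[4]=Lee[2] → scope at Sam[5]=Lee[3] → patch at Sam[6]=Lee[4] → merge at Sam[7]=Lee[6] → merge at Sam[8]=Lee[7]; all 6 tasks appear in both, in order. The LCS DP gives dp[8][8] = 6, so this is optimal.

6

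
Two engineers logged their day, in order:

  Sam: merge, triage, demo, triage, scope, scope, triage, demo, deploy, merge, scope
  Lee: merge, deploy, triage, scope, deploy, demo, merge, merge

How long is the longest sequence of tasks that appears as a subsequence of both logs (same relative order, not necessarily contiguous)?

Taking merge (Sam #1, Lee #1); then triage (Sam #4, Lee #3); then scope (Sam #5, Lee #4); then demo (Sam #8, Lee #6); then merge (Sam #10, Lee #8) gives a common subsequence of length 5, and the DP table's final entry dp[11][8] is also 5, so no common subsequence is longer.

5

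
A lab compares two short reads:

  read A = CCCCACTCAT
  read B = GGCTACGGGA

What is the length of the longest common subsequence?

Let dp[i][j] be the LCS length of the first i bases of read A and the first j bases of read B. dp[i][j] = dp[i-1][j-1]+1 when the i-th and j-th bases match, else max(dp[i-1][j], dp[i][j-1]).
    ·  G  G  C  T  A  C  G  G  G  A
 ·  0  0  0  0  0  0  0  0  0  0  0
 C  0  0  0  1  1  1  1  1  1  1  1
 C  0  0  0  1  1  1  2  2  2  2  2
 C  0  0  0  1  1  1  2  2  2  2  2
 C  0  0  0  1  1  1  2  2  2  2  2
 A  0  0  0  1  1  2  2  2  2  2  3
 C  0  0  0  1  1  2  3  3  3  3  3
 T  0  0  0  1  2  2  3  3  3  3  3
 C  0  0  0  1  2  2  3  3  3  3  3
 A  0  0  0  1  2  3  3  3  3  3  4
 T  0  0  0  1  2  3  3  3  3  3  4
dp[10][10] = 4. One LCS (by backtracking along matches): CACA.

4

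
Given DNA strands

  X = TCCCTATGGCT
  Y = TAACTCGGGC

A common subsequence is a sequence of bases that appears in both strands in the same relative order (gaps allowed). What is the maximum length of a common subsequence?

Taking T [1,1] → C [2,4] → C [3,6] → G [8,8] → G [9,9] → C [10,10] gives a common subsequence of length 6. Since dp[11][10] = 6, nothing longer is possible.

6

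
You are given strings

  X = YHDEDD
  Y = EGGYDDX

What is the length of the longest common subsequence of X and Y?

3

Taking Y [1,4], then D [3,5], then D [5,6] gives a common subsequence of length 3, and the DP table's final entry dp[6][7] is also 3, so no common subsequence is longer.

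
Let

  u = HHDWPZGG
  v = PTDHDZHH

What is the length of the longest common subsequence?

3

Let dp[i][j] be the LCS length of the first i characters of u and the first j characters of v. dp[i][j] = dp[i-1][j-1]+1 when the i-th and j-th characters match, else max(dp[i-1][j], dp[i][j-1]).
    ·  P  T  D  H  D  Z  H  H
 ·  0  0  0  0  0  0  0  0  0
 H  0  0  0  0  1  1  1  1  1
 H  0  0  0  0  1  1  1  2  2
 D  0  0  0  1  1  2  2  2  2
 W  0  0  0  1  1  2  2  2  2
 P  0  1  1  1  1  2  2  2  2
 Z  0  1  1  1  1  2  3  3  3
 G  0  1  1  1  1  2  3  3  3
 G  0  1  1  1  1  2  3  3  3
dp[8][8] = 3. One LCS (by backtracking along matches): HDZ.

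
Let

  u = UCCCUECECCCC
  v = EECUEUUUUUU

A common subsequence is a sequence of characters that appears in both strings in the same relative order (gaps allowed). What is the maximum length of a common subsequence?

One common subsequence of length 3: C (u #4, v #3), then U (u #5, v #4), then E (u #6, v #5). The LCS DP gives dp[12][11] = 3, so this is optimal.

3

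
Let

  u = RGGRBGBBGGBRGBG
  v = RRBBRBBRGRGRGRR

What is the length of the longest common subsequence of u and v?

9

One common subsequence of length 9: R (u #1, v #1); then R (u #4, v #2); then B (u #5, v #4); then B (u #7, v #6); then B (u #8, v #7); then G (u #9, v #9); then G (u #10, v #11); then R (u #12, v #12); then G (u #13, v #13). Since dp[15][15] = 9, nothing longer is possible.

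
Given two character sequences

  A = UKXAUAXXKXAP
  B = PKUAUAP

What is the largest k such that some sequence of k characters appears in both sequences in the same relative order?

Let dp[i][j] be the LCS length of the first i characters of A and the first j characters of B. dp[i][j] = dp[i-1][j-1]+1 when the i-th and j-th characters match, else max(dp[i-1][j], dp[i][j-1]).
    ·  P  K  U  A  U  A  P
 ·  0  0  0  0  0  0  0  0
 U  0  0  0  1  1  1  1  1
 K  0  0  1  1  1  1  1  1
 X  0  0  1  1  1  1  1  1
 A  0  0  1  1  2  2  2  2
 U  0  0  1  2  2  3  3  3
 A  0  0  1  2  3  3  4  4
 X  0  0  1  2  3  3  4  4
 X  0  0  1  2  3  3  4  4
 K  0  0  1  2  3  3  4  4
 X  0  0  1  2  3  3  4  4
 A  0  0  1  2  3  3  4  4
 P  0  1  1  2  3  3  4  5
dp[12][7] = 5. One LCS (by backtracking along matches): UAUAP.

5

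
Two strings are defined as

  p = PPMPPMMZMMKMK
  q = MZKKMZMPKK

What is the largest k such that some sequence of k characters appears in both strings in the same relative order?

Let dp[i][j] be the LCS length of the first i characters of p and the first j characters of q. dp[i][j] = dp[i-1][j-1]+1 when the i-th and j-th characters match, else max(dp[i-1][j], dp[i][j-1]).
    ·  M  Z  K  K  M  Z  M  P  K  K
 ·  0  0  0  0  0  0  0  0  0  0  0
 P  0  0  0  0  0  0  0  0  1  1  1
 P  0  0  0  0  0  0  0  0  1  1  1
 M  0  1  1  1  1  1  1  1  1  1  1
 P  0  1  1  1  1  1  1  1  2  2  2
 P  0  1  1  1  1  1  1  1  2  2  2
 M  0  1  1  1  1  2  2  2  2  2  2
 M  0  1  1  1  1  2  2  3  3  3  3
 Z  0  1  2  2  2  2  3  3  3  3  3
 M  0  1  2  2  2  3  3  4  4  4  4
 M  0  1  2  2  2  3  3  4  4  4  4
 K  0  1  2  3  3  3  3  4  4  5  5
 M  0  1  2  3  3  4  4  4  4  5  5
 K  0  1  2  3  4  4  4  4  4  5  6
dp[13][10] = 6. One LCS (by backtracking along matches): MMZMKK.

6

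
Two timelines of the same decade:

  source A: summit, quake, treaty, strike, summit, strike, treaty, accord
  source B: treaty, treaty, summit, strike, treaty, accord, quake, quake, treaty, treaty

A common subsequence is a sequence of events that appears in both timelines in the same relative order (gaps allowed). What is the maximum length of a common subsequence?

Pick treaty at source A[3]=source B[2], summit at source A[5]=source B[3], strike at source A[6]=source B[4], treaty at source A[7]=source B[5], accord at source A[8]=source B[6]; all 5 events appear in both, in order, and the DP table's final entry dp[8][10] is also 5, so no common subsequence is longer.

5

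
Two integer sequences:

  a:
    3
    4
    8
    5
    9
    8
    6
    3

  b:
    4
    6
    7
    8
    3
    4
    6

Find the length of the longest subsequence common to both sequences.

Let dp[i][j] be the LCS length of the first i values of a and the first j values of b. dp[i][j] = dp[i-1][j-1]+1 when the i-th and j-th values match, else max(dp[i-1][j], dp[i][j-1]).
    ·  4  6  7  8  3  4  6
 ·  0  0  0  0  0  0  0  0
 3  0  0  0  0  0  1  1  1
 4  0  1  1  1  1  1  2  2
 8  0  1  1  1  2  2  2  2
 5  0  1  1  1  2  2  2  2
 9  0  1  1  1  2  2  2  2
 8  0  1  1  1  2  2  2  2
 6  0  1  2  2  2  2  2  3
 3  0  1  2  2  2  3  3  3
dp[8][7] = 3. One LCS (by backtracking along matches): 3, 4, 6.

3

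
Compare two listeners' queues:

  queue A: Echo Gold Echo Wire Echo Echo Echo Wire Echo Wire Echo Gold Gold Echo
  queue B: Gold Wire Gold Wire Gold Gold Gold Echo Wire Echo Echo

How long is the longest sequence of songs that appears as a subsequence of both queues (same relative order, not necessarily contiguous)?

One common subsequence of length 7: Gold [2,1], then Wire [4,2], then Wire [8,4], then Echo [9,8], then Wire [10,9], then Echo [11,10], then Echo [14,11]. Since dp[14][11] = 7, nothing longer is possible.

7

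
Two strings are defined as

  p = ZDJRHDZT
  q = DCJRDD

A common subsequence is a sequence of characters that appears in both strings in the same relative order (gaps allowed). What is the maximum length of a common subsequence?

Match D at p[2]=q[1]; then J at p[3]=q[3]; then R at p[4]=q[4]; then D at p[6]=q[6] — 4 characters in the same relative order in both, and the DP table's final entry dp[8][6] is also 4, so no common subsequence is longer.

4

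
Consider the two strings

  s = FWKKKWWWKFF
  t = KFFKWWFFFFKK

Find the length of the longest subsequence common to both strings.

6

One common subsequence of length 6: F at s[1]=t[3], then K at s[5]=t[4], then W at s[6]=t[5], then W at s[7]=t[6], then F at s[10]=t[9], then F at s[11]=t[10]. The LCS DP gives dp[11][12] = 6, so this is optimal.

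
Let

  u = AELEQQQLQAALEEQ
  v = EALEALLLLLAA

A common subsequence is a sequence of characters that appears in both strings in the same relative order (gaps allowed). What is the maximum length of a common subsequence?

6

One common subsequence of length 6: A (u #1, v #2) → E (u #2, v #4) → L (u #3, v #9) → L (u #8, v #10) → A (u #10, v #11) → A (u #11, v #12). dp[15][12] = 6 confirms this is the maximum.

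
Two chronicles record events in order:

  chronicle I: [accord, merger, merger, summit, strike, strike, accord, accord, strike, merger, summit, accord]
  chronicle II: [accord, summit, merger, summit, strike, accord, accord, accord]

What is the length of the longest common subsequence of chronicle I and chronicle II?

7

Pick accord at chronicle I[1]=chronicle II[1] → merger at chronicle I[3]=chronicle II[3] → summit at chronicle I[4]=chronicle II[4] → strike at chronicle I[6]=chronicle II[5] → accord at chronicle I[7]=chronicle II[6] → accord at chronicle I[8]=chronicle II[7] → accord at chronicle I[12]=chronicle II[8]; all 7 events appear in both, in order. The LCS DP gives dp[12][8] = 7, so this is optimal.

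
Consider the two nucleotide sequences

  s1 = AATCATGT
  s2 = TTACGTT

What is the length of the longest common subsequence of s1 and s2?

4

One common subsequence of length 4: A (s1 #2, s2 #3), C (s1 #4, s2 #4), T (s1 #6, s2 #6), T (s1 #8, s2 #7). Since dp[8][7] = 4, nothing longer is possible.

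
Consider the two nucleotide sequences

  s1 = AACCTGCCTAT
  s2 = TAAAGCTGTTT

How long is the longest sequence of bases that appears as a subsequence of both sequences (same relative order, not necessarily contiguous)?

Let dp[i][j] be the LCS length of the first i bases of s1 and the first j bases of s2. dp[i][j] = dp[i-1][j-1]+1 when the i-th and j-th bases match, else max(dp[i-1][j], dp[i][j-1]).
    ·  T  A  A  A  G  C  T  G  T  T  T
 ·  0  0  0  0  0  0  0  0  0  0  0  0
 A  0  0  1  1  1  1  1  1  1  1  1  1
 A  0  0  1  2  2  2  2  2  2  2  2  2
 C  0  0  1  2  2  2  3  3  3  3  3  3
 C  0  0  1  2  2  2  3  3  3  3  3  3
 T  0  1  1  2  2  2  3  4  4  4  4  4
 G  0  1  1  2  2  3  3  4  5  5  5  5
 C  0  1  1  2  2  3  4  4  5  5  5  5
 C  0  1  1  2  2  3  4  4  5  5  5  5
 T  0  1  1  2  2  3  4  5  5  6  6  6
 A  0  1  2  2  3  3  4  5  5  6  6  6
 T  0  1  2  2  3  3  4  5  5  6  7  7
dp[11][11] = 7. One LCS (by backtracking along matches): AACTGTT.

7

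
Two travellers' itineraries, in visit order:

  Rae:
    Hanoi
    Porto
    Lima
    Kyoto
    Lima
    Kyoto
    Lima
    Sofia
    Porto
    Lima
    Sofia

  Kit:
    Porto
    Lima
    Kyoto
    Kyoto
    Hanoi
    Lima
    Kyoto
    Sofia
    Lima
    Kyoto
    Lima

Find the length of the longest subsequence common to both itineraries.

One common subsequence of length 7: Porto at Rae[2]=Kit[1]; then Lima at Rae[3]=Kit[2]; then Kyoto at Rae[4]=Kit[4]; then Lima at Rae[5]=Kit[6]; then Kyoto at Rae[6]=Kit[7]; then Lima at Rae[7]=Kit[9]; then Lima at Rae[10]=Kit[11], and the DP table's final entry dp[11][11] is also 7, so no common subsequence is longer.

7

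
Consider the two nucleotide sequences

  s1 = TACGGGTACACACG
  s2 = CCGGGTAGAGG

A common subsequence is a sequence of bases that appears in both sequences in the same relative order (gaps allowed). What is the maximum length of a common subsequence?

8

Taking C [3,2], G [4,3], G [5,4], G [6,5], T [7,6], A [8,7], A [10,9], G [14,11] gives a common subsequence of length 8. Since dp[14][11] = 8, nothing longer is possible.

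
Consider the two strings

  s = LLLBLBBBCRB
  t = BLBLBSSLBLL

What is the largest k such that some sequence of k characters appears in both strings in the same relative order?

5

Let dp[i][j] be the LCS length of the first i characters of s and the first j characters of t. dp[i][j] = dp[i-1][j-1]+1 when the i-th and j-th characters match, else max(dp[i-1][j], dp[i][j-1]).
    ·  B  L  B  L  B  S  S  L  B  L  L
 ·  0  0  0  0  0  0  0  0  0  0  0  0
 L  0  0  1  1  1  1  1  1  1  1  1  1
 L  0  0  1  1  2  2  2  2  2  2  2  2
 L  0  0  1  1  2  2  2  2  3  3  3  3
 B  0  1  1  2  2  3  3  3  3  4  4  4
 L  0  1  2  2  3  3  3  3  4  4  5  5
 B  0  1  2  3  3  4  4  4  4  5  5  5
 B  0  1  2  3  3  4  4  4  4  5  5  5
 B  0  1  2  3  3  4  4  4  4  5  5  5
 C  0  1  2  3  3  4  4  4  4  5  5  5
 R  0  1  2  3  3  4  4  4  4  5  5  5
 B  0  1  2  3  3  4  4  4  4  5  5  5
dp[11][11] = 5. One LCS (by backtracking along matches): LLLBL.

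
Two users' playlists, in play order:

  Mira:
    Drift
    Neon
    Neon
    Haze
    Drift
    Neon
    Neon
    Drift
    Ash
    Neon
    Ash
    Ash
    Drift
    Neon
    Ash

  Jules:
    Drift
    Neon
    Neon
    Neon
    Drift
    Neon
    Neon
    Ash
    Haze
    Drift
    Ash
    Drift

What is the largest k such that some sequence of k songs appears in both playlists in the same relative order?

One common subsequence of length 9: Drift at Mira[1]=Jules[1] → Neon at Mira[2]=Jules[3] → Neon at Mira[3]=Jules[4] → Drift at Mira[5]=Jules[5] → Neon at Mira[6]=Jules[6] → Neon at Mira[7]=Jules[7] → Drift at Mira[8]=Jules[10] → Ash at Mira[12]=Jules[11] → Drift at Mira[13]=Jules[12], and the DP table's final entry dp[15][12] is also 9, so no common subsequence is longer.

9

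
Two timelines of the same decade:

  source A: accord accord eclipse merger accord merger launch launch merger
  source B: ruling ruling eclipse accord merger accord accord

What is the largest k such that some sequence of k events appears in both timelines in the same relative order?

3

One common subsequence of length 3: accord at source A[1]=source B[4]; then accord at source A[2]=source B[6]; then accord at source A[5]=source B[7]. The LCS DP gives dp[9][7] = 3, so this is optimal.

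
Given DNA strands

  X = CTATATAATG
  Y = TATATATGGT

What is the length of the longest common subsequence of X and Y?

8

Let dp[i][j] be the LCS length of the first i bases of X and the first j bases of Y. dp[i][j] = dp[i-1][j-1]+1 when the i-th and j-th bases match, else max(dp[i-1][j], dp[i][j-1]).
    ·  T  A  T  A  T  A  T  G  G  T
 ·  0  0  0  0  0  0  0  0  0  0  0
 C  0  0  0  0  0  0  0  0  0  0  0
 T  0  1  1  1  1  1  1  1  1  1  1
 A  0  1  2  2  2  2  2  2  2  2  2
 T  0  1  2  3  3  3  3  3  3  3  3
 A  0  1  2  3  4  4  4  4  4  4  4
 T  0  1  2  3  4  5  5  5  5  5  5
 A  0  1  2  3  4  5  6  6  6  6  6
 A  0  1  2  3  4  5  6  6  6  6  6
 T  0  1  2  3  4  5  6  7  7  7  7
 G  0  1  2  3  4  5  6  7  8  8  8
dp[10][10] = 8. One LCS (by backtracking along matches): TATATATG.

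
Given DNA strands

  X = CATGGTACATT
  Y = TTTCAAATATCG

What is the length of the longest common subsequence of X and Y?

6

Let dp[i][j] be the LCS length of the first i bases of X and the first j bases of Y. dp[i][j] = dp[i-1][j-1]+1 when the i-th and j-th bases match, else max(dp[i-1][j], dp[i][j-1]).
    ·  T  T  T  C  A  A  A  T  A  T  C  G
 ·  0  0  0  0  0  0  0  0  0  0  0  0  0
 C  0  0  0  0  1  1  1  1  1  1  1  1  1
 A  0  0  0  0  1  2  2  2  2  2  2  2  2
 T  0  1  1  1  1  2  2  2  3  3  3  3  3
 G  0  1  1  1  1  2  2  2  3  3  3  3  4
 G  0  1  1  1  1  2  2  2  3  3  3  3  4
 T  0  1  2  2  2  2  2  2  3  3  4  4  4
 A  0  1  2  2  2  3  3  3  3  4  4  4  4
 C  0  1  2  2  3  3  3  3  3  4  4  5  5
 A  0  1  2  2  3  4  4  4  4  4  4  5  5
 T  0  1  2  3  3  4  4  4  5  5  5  5  5
 T  0  1  2  3  3  4  4  4  5  5  6  6  6
dp[11][12] = 6. One LCS (by backtracking along matches): CAAATT.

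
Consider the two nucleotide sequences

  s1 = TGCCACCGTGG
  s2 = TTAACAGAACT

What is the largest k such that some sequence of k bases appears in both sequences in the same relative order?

Let dp[i][j] be the LCS length of the first i bases of s1 and the first j bases of s2. dp[i][j] = dp[i-1][j-1]+1 when the i-th and j-th bases match, else max(dp[i-1][j], dp[i][j-1]).
    ·  T  T  A  A  C  A  G  A  A  C  T
 ·  0  0  0  0  0  0  0  0  0  0  0  0
 T  0  1  1  1  1  1  1  1  1  1  1  1
 G  0  1  1  1  1  1  1  2  2  2  2  2
 C  0  1  1  1  1  2  2  2  2  2  3  3
 C  0  1  1  1  1  2  2  2  2  2  3  3
 A  0  1  1  2  2  2  3  3  3  3  3  3
 C  0  1  1  2  2  3  3  3  3  3  4  4
 C  0  1  1  2  2  3  3  3  3  3  4  4
 G  0  1  1  2  2  3  3  4  4  4  4  4
 T  0  1  2  2  2  3  3  4  4  4  4  5
 G  0  1  2  2  2  3  3  4  4  4  4  5
 G  0  1  2  2  2  3  3  4  4  4  4  5
dp[11][11] = 5. One LCS (by backtracking along matches): TGACT.

5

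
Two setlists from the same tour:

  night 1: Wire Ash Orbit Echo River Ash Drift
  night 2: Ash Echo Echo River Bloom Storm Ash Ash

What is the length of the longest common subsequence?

4

Taking Ash [2,1], Echo [4,3], River [5,4], Ash [6,8] gives a common subsequence of length 4, and the DP table's final entry dp[7][8] is also 4, so no common subsequence is longer.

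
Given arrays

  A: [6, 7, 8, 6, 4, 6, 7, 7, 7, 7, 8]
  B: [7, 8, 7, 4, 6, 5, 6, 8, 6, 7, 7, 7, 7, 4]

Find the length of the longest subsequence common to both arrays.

8

Pick 7 [2,1] → 8 [3,2] → 6 [4,7] → 6 [6,9] → 7 [7,10] → 7 [8,11] → 7 [9,12] → 7 [10,13]; all 8 values appear in both, in order. The LCS DP gives dp[11][14] = 8, so this is optimal.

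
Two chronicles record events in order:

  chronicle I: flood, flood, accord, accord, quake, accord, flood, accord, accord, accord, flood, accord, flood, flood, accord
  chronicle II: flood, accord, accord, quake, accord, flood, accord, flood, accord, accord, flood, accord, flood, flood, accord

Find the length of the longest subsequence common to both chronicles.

14

Match flood at chronicle I[2]=chronicle II[1], then accord at chronicle I[3]=chronicle II[2], then accord at chronicle I[4]=chronicle II[3], then quake at chronicle I[5]=chronicle II[4], then accord at chronicle I[6]=chronicle II[5], then flood at chronicle I[7]=chronicle II[6], then accord at chronicle I[8]=chronicle II[7], then accord at chronicle I[9]=chronicle II[9], then accord at chronicle I[10]=chronicle II[10], then flood at chronicle I[11]=chronicle II[11], then accord at chronicle I[12]=chronicle II[12], then flood at chronicle I[13]=chronicle II[13], then flood at chronicle I[14]=chronicle II[14], then accord at chronicle I[15]=chronicle II[15] — 14 events in the same relative order in both. Since dp[15][15] = 14, nothing longer is possible.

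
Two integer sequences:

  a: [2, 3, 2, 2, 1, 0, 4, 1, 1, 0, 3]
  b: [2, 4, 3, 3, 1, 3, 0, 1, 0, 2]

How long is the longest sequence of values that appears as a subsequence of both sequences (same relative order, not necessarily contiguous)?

Let dp[i][j] be the LCS length of the first i values of a and the first j values of b. dp[i][j] = dp[i-1][j-1]+1 when the i-th and j-th values match, else max(dp[i-1][j], dp[i][j-1]).
    ·  2  4  3  3  1  3  0  1  0  2
 ·  0  0  0  0  0  0  0  0  0  0  0
 2  0  1  1  1  1  1  1  1  1  1  1
 3  0  1  1  2  2  2  2  2  2  2  2
 2  0  1  1  2  2  2  2  2  2  2  3
 2  0  1  1  2  2  2  2  2  2  2  3
 1  0  1  1  2  2  3  3  3  3  3  3
 0  0  1  1  2  2  3  3  4  4  4  4
 4  0  1  2  2  2  3  3  4  4  4  4
 1  0  1  2  2  2  3  3  4  5  5  5
 1  0  1  2  2  2  3  3  4  5  5  5
 0  0  1  2  2  2  3  3  4  5  6  6
 3  0  1  2  3  3  3  4  4  5  6  6
dp[11][10] = 6. One LCS (by backtracking along matches): 2, 3, 1, 0, 1, 0.

6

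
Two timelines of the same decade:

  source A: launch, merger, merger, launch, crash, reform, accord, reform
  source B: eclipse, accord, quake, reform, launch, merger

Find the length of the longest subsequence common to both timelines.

2

Taking launch [1,5] → merger [3,6] gives a common subsequence of length 2. dp[8][6] = 2 confirms this is the maximum.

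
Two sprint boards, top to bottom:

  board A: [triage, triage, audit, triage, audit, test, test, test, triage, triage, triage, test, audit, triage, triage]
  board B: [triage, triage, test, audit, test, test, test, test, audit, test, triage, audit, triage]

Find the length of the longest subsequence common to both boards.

10

Pick triage at board A[1]=board B[1], triage at board A[2]=board B[2], audit at board A[5]=board B[4], test at board A[6]=board B[5], test at board A[7]=board B[6], test at board A[8]=board B[7], test at board A[12]=board B[8], audit at board A[13]=board B[9], triage at board A[14]=board B[11], triage at board A[15]=board B[13]; all 10 tasks appear in both, in order. dp[15][13] = 10 confirms this is the maximum.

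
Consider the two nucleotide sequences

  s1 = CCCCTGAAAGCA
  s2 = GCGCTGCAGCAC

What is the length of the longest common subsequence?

Let dp[i][j] be the LCS length of the first i bases of s1 and the first j bases of s2. dp[i][j] = dp[i-1][j-1]+1 when the i-th and j-th bases match, else max(dp[i-1][j], dp[i][j-1]).
    ·  G  C  G  C  T  G  C  A  G  C  A  C
 ·  0  0  0  0  0  0  0  0  0  0  0  0  0
 C  0  0  1  1  1  1  1  1  1  1  1  1  1
 C  0  0  1  1  2  2  2  2  2  2  2  2  2
 C  0  0  1  1  2  2  2  3  3  3  3  3  3
 C  0  0  1  1  2  2  2  3  3  3  4  4  4
 T  0  0  1  1  2  3  3  3  3  3  4  4  4
 G  0  1  1  2  2  3  4  4  4  4  4  4  4
 A  0  1  1  2  2  3  4  4  5  5  5  5  5
 A  0  1  1  2  2  3  4  4  5  5  5  6  6
 A  0  1  1  2  2  3  4  4  5  5  5  6  6
 G  0  1  1  2  2  3  4  4  5  6  6  6  6
 C  0  1  2  2  3  3  4  5  5  6  7  7  7
 A  0  1  2  2  3  3  4  5  6  6  7  8  8
dp[12][12] = 8. One LCS (by backtracking along matches): CCTGAGCA.

8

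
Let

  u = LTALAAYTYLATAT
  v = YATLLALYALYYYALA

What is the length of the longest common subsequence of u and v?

8

Match L (u #1, v #5); then A (u #3, v #6); then L (u #4, v #7); then A (u #5, v #9); then Y (u #7, v #12); then Y (u #9, v #13); then L (u #10, v #15); then A (u #13, v #16) — 8 characters in the same relative order in both. The LCS DP gives dp[14][16] = 8, so this is optimal.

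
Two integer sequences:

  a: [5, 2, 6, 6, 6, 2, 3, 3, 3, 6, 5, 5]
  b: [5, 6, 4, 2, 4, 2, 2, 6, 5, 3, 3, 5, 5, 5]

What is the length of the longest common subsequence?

7

Taking 5 at a[1]=b[1], then 2 at a[2]=b[7], then 6 at a[3]=b[8], then 3 at a[7]=b[10], then 3 at a[8]=b[11], then 5 at a[11]=b[13], then 5 at a[12]=b[14] gives a common subsequence of length 7. Since dp[12][14] = 7, nothing longer is possible.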